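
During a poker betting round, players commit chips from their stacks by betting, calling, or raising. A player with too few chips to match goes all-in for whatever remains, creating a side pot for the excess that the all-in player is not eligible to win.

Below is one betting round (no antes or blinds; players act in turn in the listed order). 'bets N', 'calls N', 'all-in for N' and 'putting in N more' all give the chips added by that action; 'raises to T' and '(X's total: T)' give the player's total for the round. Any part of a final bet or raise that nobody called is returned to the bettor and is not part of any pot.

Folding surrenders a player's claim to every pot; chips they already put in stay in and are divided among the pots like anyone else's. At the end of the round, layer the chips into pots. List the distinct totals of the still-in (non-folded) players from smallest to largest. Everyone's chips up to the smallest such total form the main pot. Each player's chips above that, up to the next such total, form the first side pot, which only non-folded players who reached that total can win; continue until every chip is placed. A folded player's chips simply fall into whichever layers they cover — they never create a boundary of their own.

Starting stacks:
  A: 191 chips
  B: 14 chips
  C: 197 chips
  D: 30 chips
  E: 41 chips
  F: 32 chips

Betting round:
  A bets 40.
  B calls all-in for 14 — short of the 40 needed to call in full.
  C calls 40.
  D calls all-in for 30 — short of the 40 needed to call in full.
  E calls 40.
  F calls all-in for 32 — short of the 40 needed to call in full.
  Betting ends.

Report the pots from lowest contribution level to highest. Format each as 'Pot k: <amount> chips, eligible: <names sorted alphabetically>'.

Pot 1: 84 chips, eligible: A, B, C, D, E, F
Pot 2: 80 chips, eligible: A, C, D, E, F
Pot 3: 8 chips, eligible: A, C, E, F
Pot 4: 24 chips, eligible: A, C, E

Derivation:
Contributions: A=40, B=14, C=40, D=30, E=40, F=32
Pot levels (distinct totals of non-folded players): 14, 30, 32, 40
Layer 1-14: 14 each from A, B, C, D, E, F = 14*6 = 84 chips; eligible A, B, C, D, E, F
Layer 15-30: 16 each from A, C, D, E, F = 16*5 = 80 chips; eligible A, C, D, E, F
Layer 31-32: 2 each from A, C, E, F = 2*4 = 8 chips; eligible A, C, E, F
Layer 33-40: 8 each from A, C, E = 8*3 = 24 chips; eligible A, C, E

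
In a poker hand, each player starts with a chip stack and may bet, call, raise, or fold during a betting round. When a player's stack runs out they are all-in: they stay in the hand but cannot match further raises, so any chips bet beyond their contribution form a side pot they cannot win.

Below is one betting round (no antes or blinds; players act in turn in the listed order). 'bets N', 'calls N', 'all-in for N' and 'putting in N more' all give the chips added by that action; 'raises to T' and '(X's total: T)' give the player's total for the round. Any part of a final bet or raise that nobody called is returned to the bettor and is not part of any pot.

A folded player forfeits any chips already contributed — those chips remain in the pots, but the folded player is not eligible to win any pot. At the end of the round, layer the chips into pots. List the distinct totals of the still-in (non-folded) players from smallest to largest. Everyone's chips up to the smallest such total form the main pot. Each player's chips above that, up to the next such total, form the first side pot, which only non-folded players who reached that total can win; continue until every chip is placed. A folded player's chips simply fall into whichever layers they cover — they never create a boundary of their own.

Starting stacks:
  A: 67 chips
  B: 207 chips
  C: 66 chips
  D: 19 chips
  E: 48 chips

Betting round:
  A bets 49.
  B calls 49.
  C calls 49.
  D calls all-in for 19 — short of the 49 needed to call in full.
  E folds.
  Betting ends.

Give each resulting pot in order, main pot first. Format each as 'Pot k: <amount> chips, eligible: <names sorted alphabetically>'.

Contributions: A=49, B=49, C=49, D=19
Folded: E
Pot levels (distinct totals of non-folded players): 19, 49
Layer 1-19: 19 each from A, B, C, D = 19*4 = 76 chips; eligible A, B, C, D
Layer 20-49: 30 each from A, B, C = 30*3 = 90 chips; eligible A, B, C

Pot 1: 76 chips, eligible: A, B, C, D
Pot 2: 90 chips, eligible: A, B, C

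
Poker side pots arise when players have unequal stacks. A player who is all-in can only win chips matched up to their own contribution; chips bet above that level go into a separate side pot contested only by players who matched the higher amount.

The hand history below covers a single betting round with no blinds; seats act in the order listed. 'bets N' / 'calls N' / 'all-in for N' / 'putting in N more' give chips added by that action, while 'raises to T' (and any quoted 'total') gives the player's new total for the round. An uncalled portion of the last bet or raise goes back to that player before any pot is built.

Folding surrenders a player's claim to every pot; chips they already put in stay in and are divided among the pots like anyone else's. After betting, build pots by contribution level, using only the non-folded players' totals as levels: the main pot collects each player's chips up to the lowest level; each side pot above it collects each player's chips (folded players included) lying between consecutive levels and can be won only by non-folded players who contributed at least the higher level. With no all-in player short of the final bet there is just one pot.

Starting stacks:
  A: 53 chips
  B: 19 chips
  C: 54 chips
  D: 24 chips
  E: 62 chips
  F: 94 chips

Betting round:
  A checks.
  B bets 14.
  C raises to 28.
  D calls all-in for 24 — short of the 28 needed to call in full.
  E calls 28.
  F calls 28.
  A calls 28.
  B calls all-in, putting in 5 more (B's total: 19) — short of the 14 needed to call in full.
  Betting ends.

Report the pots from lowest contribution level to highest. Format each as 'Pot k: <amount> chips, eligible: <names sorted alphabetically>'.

Pot 1: 114 chips, eligible: A, B, C, D, E, F
Pot 2: 25 chips, eligible: A, C, D, E, F
Pot 3: 16 chips, eligible: A, C, E, F

Derivation:
Contributions: A=28, B=19, C=28, D=24, E=28, F=28
Pot levels (distinct totals of non-folded players): 19, 24, 28
Layer 1-19: 19 each from A, B, C, D, E, F = 19*6 = 114 chips; eligible A, B, C, D, E, F
Layer 20-24: 5 each from A, C, D, E, F = 5*5 = 25 chips; eligible A, C, D, E, F
Layer 25-28: 4 each from A, C, E, F = 4*4 = 16 chips; eligible A, C, E, F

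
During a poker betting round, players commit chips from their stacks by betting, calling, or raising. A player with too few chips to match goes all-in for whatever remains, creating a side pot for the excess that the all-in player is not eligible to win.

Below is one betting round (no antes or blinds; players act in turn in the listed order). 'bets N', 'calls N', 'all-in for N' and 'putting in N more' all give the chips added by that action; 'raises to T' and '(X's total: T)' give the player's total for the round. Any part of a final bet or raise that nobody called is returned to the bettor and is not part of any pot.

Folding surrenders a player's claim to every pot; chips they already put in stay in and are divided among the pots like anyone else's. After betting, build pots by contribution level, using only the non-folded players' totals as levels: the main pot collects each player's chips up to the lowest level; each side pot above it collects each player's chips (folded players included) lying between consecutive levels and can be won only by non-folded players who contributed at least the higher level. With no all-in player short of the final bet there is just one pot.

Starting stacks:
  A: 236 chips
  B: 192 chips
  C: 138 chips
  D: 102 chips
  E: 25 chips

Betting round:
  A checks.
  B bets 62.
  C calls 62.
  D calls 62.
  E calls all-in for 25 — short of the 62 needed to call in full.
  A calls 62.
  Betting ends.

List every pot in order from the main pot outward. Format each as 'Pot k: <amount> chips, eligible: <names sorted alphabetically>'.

Contributions: A=62, B=62, C=62, D=62, E=25
Pot levels (distinct totals of non-folded players): 25, 62
Layer 1-25: 25 each from A, B, C, D, E = 25*5 = 125 chips; eligible A, B, C, D, E
Layer 26-62: 37 each from A, B, C, D = 37*4 = 148 chips; eligible A, B, C, D

Pot 1: 125 chips, eligible: A, B, C, D, E
Pot 2: 148 chips, eligible: A, B, C, D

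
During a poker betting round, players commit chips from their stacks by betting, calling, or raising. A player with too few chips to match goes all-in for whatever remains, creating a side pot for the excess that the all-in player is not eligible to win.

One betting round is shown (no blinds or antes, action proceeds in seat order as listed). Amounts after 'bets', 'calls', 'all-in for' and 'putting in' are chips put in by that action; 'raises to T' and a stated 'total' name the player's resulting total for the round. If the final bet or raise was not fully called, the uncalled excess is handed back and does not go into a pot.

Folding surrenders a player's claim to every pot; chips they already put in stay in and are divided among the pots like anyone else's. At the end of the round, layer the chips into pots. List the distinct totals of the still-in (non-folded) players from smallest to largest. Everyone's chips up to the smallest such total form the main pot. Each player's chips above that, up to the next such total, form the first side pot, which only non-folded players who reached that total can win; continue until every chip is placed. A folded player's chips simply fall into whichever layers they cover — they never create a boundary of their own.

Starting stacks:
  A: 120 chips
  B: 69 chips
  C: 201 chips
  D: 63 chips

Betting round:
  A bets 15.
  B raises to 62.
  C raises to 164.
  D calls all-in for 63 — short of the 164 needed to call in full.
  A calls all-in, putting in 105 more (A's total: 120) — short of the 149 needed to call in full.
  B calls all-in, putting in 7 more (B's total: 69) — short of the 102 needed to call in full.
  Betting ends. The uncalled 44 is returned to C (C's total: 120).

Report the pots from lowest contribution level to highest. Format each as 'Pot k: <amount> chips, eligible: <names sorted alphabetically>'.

Contributions (after 44 returned to C): A=120, B=69, C=120, D=63
Pot levels (distinct totals of non-folded players): 63, 69, 120
Layer 1-63: 63 each from A, B, C, D = 63*4 = 252 chips; eligible A, B, C, D
Layer 64-69: 6 each from A, B, C = 6*3 = 18 chips; eligible A, B, C
Layer 70-120: 51 each from A, C = 51*2 = 102 chips; eligible A, C

Pot 1: 252 chips, eligible: A, B, C, D
Pot 2: 18 chips, eligible: A, B, C
Pot 3: 102 chips, eligible: A, C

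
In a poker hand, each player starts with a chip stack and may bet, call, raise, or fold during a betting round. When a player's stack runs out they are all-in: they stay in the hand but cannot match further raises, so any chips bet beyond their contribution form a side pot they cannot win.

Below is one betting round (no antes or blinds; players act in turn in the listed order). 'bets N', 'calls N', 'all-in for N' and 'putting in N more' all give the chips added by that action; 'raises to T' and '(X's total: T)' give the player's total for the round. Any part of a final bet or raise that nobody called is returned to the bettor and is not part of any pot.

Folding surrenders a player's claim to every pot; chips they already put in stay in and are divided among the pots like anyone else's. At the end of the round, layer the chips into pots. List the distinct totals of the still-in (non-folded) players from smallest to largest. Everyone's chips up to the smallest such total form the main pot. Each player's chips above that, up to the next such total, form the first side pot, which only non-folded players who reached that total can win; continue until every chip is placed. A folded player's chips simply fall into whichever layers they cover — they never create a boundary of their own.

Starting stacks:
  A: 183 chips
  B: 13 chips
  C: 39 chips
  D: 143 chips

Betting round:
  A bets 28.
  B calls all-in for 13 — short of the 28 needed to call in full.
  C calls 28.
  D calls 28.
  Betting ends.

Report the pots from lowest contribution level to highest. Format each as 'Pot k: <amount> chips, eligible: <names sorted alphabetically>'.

Contributions: A=28, B=13, C=28, D=28
Pot levels (distinct totals of non-folded players): 13, 28
Layer 1-13: 13 each from A, B, C, D = 13*4 = 52 chips; eligible A, B, C, D
Layer 14-28: 15 each from A, C, D = 15*3 = 45 chips; eligible A, C, D

Pot 1: 52 chips, eligible: A, B, C, D
Pot 2: 45 chips, eligible: A, C, D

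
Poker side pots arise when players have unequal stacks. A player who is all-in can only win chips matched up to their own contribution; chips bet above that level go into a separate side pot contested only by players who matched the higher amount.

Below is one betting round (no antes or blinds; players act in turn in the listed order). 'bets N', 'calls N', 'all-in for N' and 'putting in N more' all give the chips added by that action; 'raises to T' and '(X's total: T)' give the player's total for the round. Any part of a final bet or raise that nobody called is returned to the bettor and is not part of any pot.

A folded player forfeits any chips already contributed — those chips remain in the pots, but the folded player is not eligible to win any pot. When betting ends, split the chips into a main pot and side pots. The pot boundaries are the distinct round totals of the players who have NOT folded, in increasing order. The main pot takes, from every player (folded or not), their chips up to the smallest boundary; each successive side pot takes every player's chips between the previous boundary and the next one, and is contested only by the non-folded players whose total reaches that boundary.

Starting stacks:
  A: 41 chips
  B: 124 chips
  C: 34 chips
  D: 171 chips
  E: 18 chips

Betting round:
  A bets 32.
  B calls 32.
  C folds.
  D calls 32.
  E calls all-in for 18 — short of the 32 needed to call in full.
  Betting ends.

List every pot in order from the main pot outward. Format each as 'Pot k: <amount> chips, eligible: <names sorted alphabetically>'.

Pot 1: 72 chips, eligible: A, B, D, E
Pot 2: 42 chips, eligible: A, B, D

Derivation:
Contributions: A=32, B=32, D=32, E=18
Folded: C
Pot levels (distinct totals of non-folded players): 18, 32
Layer 1-18: 18 each from A, B, D, E = 18*4 = 72 chips; eligible A, B, D, E
Layer 19-32: 14 each from A, B, D = 14*3 = 42 chips; eligible A, B, D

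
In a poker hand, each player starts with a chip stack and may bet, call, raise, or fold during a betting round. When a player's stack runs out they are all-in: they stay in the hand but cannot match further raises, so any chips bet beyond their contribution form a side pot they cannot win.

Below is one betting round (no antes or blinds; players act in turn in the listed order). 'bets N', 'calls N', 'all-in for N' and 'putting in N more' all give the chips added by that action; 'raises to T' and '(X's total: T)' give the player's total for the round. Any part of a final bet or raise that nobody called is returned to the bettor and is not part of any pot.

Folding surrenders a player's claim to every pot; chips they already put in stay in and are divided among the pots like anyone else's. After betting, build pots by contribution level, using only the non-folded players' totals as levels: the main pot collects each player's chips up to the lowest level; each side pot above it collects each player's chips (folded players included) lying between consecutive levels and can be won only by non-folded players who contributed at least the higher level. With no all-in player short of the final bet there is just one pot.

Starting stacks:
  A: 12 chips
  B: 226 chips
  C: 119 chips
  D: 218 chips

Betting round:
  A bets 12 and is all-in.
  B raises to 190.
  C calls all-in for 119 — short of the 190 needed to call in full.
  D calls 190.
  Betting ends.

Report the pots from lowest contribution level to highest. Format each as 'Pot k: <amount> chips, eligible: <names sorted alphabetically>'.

Pot 1: 48 chips, eligible: A, B, C, D
Pot 2: 321 chips, eligible: B, C, D
Pot 3: 142 chips, eligible: B, D

Derivation:
Contributions: A=12, B=190, C=119, D=190
Pot levels (distinct totals of non-folded players): 12, 119, 190
Layer 1-12: 12 each from A, B, C, D = 12*4 = 48 chips; eligible A, B, C, D
Layer 13-119: 107 each from B, C, D = 107*3 = 321 chips; eligible B, C, D
Layer 120-190: 71 each from B, D = 71*2 = 142 chips; eligible B, D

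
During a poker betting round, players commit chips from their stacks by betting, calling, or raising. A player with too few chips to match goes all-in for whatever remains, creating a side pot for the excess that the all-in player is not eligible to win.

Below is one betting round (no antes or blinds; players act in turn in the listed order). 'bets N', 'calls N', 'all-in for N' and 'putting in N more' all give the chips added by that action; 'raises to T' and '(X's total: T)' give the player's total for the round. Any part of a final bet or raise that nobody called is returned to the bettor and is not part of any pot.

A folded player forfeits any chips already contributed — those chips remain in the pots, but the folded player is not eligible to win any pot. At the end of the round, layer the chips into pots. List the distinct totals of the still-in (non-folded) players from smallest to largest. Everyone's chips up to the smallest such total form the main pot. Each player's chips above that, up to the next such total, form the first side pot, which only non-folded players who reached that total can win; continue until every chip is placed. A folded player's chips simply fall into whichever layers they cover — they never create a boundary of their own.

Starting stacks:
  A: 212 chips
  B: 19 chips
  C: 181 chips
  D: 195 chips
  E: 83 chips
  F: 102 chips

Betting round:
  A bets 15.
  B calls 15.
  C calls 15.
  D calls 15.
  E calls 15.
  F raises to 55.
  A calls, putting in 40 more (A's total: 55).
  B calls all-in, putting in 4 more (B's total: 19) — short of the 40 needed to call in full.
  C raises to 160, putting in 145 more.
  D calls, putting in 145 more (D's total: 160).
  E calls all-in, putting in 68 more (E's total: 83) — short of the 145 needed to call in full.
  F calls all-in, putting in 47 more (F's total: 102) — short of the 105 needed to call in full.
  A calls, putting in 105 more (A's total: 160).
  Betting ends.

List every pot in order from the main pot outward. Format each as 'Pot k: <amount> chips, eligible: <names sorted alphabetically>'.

Pot 1: 114 chips, eligible: A, B, C, D, E, F
Pot 2: 320 chips, eligible: A, C, D, E, F
Pot 3: 76 chips, eligible: A, C, D, F
Pot 4: 174 chips, eligible: A, C, D

Derivation:
Contributions: A=160, B=19, C=160, D=160, E=83, F=102
Pot levels (distinct totals of non-folded players): 19, 83, 102, 160
Layer 1-19: 19 each from A, B, C, D, E, F = 19*6 = 114 chips; eligible A, B, C, D, E, F
Layer 20-83: 64 each from A, C, D, E, F = 64*5 = 320 chips; eligible A, C, D, E, F
Layer 84-102: 19 each from A, C, D, F = 19*4 = 76 chips; eligible A, C, D, F
Layer 103-160: 58 each from A, C, D = 58*3 = 174 chips; eligible A, C, D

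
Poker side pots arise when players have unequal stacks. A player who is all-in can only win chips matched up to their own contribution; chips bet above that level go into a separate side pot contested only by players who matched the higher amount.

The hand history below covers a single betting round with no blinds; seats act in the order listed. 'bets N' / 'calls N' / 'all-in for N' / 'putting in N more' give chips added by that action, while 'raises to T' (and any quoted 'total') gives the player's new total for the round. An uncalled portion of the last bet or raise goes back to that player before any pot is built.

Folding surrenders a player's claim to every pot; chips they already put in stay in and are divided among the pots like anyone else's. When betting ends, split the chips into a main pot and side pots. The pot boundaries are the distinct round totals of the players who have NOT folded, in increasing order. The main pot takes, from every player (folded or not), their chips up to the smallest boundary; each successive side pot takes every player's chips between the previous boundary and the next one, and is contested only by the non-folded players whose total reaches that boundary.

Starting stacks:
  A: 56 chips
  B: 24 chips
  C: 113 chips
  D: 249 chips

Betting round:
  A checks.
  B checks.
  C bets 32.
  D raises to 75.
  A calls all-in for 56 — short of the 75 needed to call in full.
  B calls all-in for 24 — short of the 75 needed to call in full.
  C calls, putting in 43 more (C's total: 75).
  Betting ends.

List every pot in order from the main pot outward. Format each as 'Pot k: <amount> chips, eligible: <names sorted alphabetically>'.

Contributions: A=56, B=24, C=75, D=75
Pot levels (distinct totals of non-folded players): 24, 56, 75
Layer 1-24: 24 each from A, B, C, D = 24*4 = 96 chips; eligible A, B, C, D
Layer 25-56: 32 each from A, C, D = 32*3 = 96 chips; eligible A, C, D
Layer 57-75: 19 each from C, D = 19*2 = 38 chips; eligible C, D

Pot 1: 96 chips, eligible: A, B, C, D
Pot 2: 96 chips, eligible: A, C, D
Pot 3: 38 chips, eligible: C, D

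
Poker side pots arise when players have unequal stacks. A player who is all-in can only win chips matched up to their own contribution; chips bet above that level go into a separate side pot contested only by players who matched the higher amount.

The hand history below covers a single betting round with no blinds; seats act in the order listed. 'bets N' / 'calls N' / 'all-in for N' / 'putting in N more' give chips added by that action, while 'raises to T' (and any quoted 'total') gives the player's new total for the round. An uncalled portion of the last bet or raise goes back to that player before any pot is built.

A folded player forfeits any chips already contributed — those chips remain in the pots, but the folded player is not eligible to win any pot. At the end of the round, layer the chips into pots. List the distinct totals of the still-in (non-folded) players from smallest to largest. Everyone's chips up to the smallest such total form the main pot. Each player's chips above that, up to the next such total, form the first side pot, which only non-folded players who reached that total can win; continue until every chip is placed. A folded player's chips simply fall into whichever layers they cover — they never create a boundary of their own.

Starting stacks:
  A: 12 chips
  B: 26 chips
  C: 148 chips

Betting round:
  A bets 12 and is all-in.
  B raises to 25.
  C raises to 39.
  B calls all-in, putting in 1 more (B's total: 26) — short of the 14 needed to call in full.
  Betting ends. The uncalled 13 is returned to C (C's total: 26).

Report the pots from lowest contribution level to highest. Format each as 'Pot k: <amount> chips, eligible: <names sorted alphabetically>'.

Contributions (after 13 returned to C): A=12, B=26, C=26
Pot levels (distinct totals of non-folded players): 12, 26
Layer 1-12: 12 each from A, B, C = 12*3 = 36 chips; eligible A, B, C
Layer 13-26: 14 each from B, C = 14*2 = 28 chips; eligible B, C

Pot 1: 36 chips, eligible: A, B, C
Pot 2: 28 chips, eligible: B, C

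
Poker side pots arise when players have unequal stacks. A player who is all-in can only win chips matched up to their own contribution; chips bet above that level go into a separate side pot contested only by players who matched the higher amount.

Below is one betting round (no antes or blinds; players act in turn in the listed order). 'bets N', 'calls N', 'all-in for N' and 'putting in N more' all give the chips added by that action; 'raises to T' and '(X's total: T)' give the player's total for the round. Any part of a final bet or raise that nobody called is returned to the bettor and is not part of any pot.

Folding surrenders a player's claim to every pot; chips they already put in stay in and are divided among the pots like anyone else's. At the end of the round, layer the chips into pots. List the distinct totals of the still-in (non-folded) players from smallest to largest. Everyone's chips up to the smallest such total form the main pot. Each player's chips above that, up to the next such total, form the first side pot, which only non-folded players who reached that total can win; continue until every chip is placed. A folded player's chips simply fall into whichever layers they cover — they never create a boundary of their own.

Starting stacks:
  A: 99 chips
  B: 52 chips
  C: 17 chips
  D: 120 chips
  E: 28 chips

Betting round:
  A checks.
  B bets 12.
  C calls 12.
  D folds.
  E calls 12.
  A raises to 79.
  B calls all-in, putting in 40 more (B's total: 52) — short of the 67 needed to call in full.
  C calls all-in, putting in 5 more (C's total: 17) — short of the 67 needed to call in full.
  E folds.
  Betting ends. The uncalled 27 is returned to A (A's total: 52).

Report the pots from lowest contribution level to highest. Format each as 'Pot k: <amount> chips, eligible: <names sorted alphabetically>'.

Pot 1: 63 chips, eligible: A, B, C
Pot 2: 70 chips, eligible: A, B

Derivation:
Contributions (after 27 returned to A): A=52, B=52, C=17, E=12
Folded: D, E
Pot levels (distinct totals of non-folded players): 17, 52
Layer 1-17: A 17 + B 17 + C 17 + E 12 = 63 chips; eligible A, B, C
Layer 18-52: 35 each from A, B = 35*2 = 70 chips; eligible A, B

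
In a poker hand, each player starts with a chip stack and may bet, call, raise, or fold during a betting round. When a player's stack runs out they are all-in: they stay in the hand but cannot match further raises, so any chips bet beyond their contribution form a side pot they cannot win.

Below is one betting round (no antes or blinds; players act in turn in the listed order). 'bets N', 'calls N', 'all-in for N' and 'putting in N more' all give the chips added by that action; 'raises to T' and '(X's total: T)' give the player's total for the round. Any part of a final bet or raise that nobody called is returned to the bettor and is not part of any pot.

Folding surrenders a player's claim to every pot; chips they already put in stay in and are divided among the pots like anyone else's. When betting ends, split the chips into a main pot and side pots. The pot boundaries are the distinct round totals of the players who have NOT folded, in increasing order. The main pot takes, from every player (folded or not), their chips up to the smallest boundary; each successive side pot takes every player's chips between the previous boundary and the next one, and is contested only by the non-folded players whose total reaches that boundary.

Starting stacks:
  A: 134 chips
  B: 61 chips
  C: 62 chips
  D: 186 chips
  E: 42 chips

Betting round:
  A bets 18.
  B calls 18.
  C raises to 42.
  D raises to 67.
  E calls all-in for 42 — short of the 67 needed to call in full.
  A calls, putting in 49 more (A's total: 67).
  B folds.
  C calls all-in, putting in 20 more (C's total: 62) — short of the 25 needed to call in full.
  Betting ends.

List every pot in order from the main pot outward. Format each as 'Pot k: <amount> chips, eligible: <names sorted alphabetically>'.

Contributions: A=67, B=18, C=62, D=67, E=42
Folded: B
Pot levels (distinct totals of non-folded players): 42, 62, 67
Layer 1-42: A 42 + B 18 + C 42 + D 42 + E 42 = 186 chips; eligible A, C, D, E
Layer 43-62: 20 each from A, C, D = 20*3 = 60 chips; eligible A, C, D
Layer 63-67: 5 each from A, D = 5*2 = 10 chips; eligible A, D

Pot 1: 186 chips, eligible: A, C, D, E
Pot 2: 60 chips, eligible: A, C, D
Pot 3: 10 chips, eligible: A, D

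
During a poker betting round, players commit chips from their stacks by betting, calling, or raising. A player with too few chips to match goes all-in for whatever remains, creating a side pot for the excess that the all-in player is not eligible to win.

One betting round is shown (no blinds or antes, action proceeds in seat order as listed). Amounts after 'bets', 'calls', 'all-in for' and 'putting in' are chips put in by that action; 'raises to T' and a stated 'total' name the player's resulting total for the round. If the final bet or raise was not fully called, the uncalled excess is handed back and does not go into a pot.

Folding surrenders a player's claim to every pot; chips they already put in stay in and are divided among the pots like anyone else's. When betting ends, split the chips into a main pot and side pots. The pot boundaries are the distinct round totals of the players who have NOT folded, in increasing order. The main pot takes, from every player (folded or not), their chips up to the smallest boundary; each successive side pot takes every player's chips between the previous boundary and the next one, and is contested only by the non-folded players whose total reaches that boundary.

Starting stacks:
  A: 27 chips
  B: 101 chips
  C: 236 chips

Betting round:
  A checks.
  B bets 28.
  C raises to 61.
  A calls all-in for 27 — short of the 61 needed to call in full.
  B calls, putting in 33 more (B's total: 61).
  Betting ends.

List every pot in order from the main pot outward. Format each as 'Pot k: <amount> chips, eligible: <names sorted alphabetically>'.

Pot 1: 81 chips, eligible: A, B, C
Pot 2: 68 chips, eligible: B, C

Derivation:
Contributions: A=27, B=61, C=61
Pot levels (distinct totals of non-folded players): 27, 61
Layer 1-27: 27 each from A, B, C = 27*3 = 81 chips; eligible A, B, C
Layer 28-61: 34 each from B, C = 34*2 = 68 chips; eligible B, C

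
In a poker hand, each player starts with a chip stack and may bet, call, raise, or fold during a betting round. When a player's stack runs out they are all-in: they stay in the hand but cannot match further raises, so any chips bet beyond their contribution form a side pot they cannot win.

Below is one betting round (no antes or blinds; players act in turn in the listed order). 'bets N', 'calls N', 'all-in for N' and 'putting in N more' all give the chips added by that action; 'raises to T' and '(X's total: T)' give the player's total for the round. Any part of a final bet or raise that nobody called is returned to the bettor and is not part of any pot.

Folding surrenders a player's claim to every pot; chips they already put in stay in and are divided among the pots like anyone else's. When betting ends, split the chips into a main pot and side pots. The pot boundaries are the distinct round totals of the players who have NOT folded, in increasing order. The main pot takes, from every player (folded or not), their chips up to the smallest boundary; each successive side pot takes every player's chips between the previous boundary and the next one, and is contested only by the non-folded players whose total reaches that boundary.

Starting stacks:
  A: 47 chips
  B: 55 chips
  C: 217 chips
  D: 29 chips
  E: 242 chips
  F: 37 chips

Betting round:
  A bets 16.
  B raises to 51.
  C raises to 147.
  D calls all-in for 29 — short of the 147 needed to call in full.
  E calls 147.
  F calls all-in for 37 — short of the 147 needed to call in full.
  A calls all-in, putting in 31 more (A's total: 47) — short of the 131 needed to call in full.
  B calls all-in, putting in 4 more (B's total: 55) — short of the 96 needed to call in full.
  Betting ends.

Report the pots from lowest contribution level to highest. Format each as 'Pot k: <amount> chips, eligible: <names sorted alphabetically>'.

Contributions: A=47, B=55, C=147, D=29, E=147, F=37
Pot levels (distinct totals of non-folded players): 29, 37, 47, 55, 147
Layer 1-29: 29 each from A, B, C, D, E, F = 29*6 = 174 chips; eligible A, B, C, D, E, F
Layer 30-37: 8 each from A, B, C, E, F = 8*5 = 40 chips; eligible A, B, C, E, F
Layer 38-47: 10 each from A, B, C, E = 10*4 = 40 chips; eligible A, B, C, E
Layer 48-55: 8 each from B, C, E = 8*3 = 24 chips; eligible B, C, E
Layer 56-147: 92 each from C, E = 92*2 = 184 chips; eligible C, E

Pot 1: 174 chips, eligible: A, B, C, D, E, F
Pot 2: 40 chips, eligible: A, B, C, E, F
Pot 3: 40 chips, eligible: A, B, C, E
Pot 4: 24 chips, eligible: B, C, E
Pot 5: 184 chips, eligible: C, E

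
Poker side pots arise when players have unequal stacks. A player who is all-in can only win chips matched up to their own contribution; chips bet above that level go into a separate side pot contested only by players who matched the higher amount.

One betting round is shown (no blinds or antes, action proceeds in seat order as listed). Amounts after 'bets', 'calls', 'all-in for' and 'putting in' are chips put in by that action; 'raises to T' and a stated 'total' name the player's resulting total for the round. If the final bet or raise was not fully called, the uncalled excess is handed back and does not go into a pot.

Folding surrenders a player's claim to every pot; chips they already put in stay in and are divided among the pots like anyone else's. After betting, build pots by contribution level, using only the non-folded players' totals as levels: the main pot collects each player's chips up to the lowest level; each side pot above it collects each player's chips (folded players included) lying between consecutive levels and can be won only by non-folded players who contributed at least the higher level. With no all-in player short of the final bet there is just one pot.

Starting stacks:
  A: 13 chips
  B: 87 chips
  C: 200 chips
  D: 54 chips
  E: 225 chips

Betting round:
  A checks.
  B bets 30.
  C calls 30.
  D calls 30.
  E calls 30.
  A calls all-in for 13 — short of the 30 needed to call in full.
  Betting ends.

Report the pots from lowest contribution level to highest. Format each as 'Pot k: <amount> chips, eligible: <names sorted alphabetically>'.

Contributions: A=13, B=30, C=30, D=30, E=30
Pot levels (distinct totals of non-folded players): 13, 30
Layer 1-13: 13 each from A, B, C, D, E = 13*5 = 65 chips; eligible A, B, C, D, E
Layer 14-30: 17 each from B, C, D, E = 17*4 = 68 chips; eligible B, C, D, E

Pot 1: 65 chips, eligible: A, B, C, D, E
Pot 2: 68 chips, eligible: B, C, D, E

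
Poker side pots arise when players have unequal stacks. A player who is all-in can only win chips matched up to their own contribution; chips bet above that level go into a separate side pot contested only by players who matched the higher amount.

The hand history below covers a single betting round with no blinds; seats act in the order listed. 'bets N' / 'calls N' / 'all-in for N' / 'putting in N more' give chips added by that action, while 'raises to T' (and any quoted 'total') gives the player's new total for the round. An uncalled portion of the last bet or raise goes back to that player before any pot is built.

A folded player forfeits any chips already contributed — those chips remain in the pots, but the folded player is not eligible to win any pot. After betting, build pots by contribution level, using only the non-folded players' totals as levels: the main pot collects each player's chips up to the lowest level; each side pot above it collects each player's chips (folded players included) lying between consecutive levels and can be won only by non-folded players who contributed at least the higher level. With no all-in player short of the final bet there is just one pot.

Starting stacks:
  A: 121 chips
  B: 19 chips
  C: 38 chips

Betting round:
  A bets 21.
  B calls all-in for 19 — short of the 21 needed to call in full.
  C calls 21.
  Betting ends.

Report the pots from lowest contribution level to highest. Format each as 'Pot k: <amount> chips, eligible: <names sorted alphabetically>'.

Pot 1: 57 chips, eligible: A, B, C
Pot 2: 4 chips, eligible: A, C

Derivation:
Contributions: A=21, B=19, C=21
Pot levels (distinct totals of non-folded players): 19, 21
Layer 1-19: 19 each from A, B, C = 19*3 = 57 chips; eligible A, B, C
Layer 20-21: 2 each from A, C = 2*2 = 4 chips; eligible A, C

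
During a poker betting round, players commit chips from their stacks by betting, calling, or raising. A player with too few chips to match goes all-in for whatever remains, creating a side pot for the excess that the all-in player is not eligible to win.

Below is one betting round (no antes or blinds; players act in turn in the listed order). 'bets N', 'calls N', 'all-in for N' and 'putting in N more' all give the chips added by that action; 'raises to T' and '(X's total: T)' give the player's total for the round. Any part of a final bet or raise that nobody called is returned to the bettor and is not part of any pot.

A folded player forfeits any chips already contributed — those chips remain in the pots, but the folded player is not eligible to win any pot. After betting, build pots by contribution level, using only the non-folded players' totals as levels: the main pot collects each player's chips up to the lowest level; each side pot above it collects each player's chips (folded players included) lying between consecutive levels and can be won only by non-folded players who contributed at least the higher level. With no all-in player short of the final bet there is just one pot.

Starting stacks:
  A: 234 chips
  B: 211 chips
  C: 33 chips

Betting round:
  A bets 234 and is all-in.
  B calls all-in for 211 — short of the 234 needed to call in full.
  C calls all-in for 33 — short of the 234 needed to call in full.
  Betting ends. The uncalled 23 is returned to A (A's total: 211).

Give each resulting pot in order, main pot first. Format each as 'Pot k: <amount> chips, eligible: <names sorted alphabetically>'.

Contributions (after 23 returned to A): A=211, B=211, C=33
Pot levels (distinct totals of non-folded players): 33, 211
Layer 1-33: 33 each from A, B, C = 33*3 = 99 chips; eligible A, B, C
Layer 34-211: 178 each from A, B = 178*2 = 356 chips; eligible A, B

Pot 1: 99 chips, eligible: A, B, C
Pot 2: 356 chips, eligible: A, B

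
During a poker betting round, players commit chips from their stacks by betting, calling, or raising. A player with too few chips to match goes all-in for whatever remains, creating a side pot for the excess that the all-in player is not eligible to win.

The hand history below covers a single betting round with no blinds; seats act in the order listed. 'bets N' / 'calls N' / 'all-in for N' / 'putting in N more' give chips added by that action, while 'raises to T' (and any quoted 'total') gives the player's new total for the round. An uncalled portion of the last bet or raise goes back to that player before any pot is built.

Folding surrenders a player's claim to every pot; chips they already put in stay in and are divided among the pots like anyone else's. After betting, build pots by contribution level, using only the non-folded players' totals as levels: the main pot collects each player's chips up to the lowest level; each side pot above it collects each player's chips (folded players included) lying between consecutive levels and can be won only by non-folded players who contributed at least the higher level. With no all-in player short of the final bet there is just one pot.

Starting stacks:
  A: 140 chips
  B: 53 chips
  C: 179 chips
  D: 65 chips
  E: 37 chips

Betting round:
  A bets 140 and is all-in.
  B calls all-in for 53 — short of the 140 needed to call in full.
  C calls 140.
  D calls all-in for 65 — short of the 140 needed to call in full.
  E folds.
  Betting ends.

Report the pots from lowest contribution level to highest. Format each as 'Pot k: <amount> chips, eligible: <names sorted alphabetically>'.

Contributions: A=140, B=53, C=140, D=65
Folded: E
Pot levels (distinct totals of non-folded players): 53, 65, 140
Layer 1-53: 53 each from A, B, C, D = 53*4 = 212 chips; eligible A, B, C, D
Layer 54-65: 12 each from A, C, D = 12*3 = 36 chips; eligible A, C, D
Layer 66-140: 75 each from A, C = 75*2 = 150 chips; eligible A, C

Pot 1: 212 chips, eligible: A, B, C, D
Pot 2: 36 chips, eligible: A, C, D
Pot 3: 150 chips, eligible: A, C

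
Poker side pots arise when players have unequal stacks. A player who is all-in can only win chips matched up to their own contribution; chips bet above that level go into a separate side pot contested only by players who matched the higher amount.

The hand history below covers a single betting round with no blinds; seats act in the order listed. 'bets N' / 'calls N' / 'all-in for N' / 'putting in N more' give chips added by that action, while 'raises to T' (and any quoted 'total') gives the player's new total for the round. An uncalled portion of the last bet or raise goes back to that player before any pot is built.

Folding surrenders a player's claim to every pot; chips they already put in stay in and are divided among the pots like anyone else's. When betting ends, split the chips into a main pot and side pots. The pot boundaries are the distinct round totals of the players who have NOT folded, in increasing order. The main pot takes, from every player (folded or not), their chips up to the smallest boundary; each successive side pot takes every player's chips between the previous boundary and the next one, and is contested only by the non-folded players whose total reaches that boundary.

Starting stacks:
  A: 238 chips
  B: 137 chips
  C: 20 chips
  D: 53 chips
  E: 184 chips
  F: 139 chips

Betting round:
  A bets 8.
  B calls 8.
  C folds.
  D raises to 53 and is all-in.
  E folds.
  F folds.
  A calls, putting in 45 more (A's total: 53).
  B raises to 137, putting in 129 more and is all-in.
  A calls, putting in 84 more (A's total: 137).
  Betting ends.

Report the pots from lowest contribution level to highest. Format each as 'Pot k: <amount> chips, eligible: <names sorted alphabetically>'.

Contributions: A=137, B=137, D=53
Folded: C, E, F
Pot levels (distinct totals of non-folded players): 53, 137
Layer 1-53: 53 each from A, B, D = 53*3 = 159 chips; eligible A, B, D
Layer 54-137: 84 each from A, B = 84*2 = 168 chips; eligible A, B

Pot 1: 159 chips, eligible: A, B, D
Pot 2: 168 chips, eligible: A, B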